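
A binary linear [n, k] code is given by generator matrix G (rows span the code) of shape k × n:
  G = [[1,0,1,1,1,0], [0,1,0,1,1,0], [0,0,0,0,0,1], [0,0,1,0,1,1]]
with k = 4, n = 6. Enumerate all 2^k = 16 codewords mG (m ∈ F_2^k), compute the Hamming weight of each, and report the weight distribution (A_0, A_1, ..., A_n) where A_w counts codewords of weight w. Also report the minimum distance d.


Weight distribution: A_0 = 1, A_1 = 1, A_2 = 2, A_3 = 6, A_4 = 5, A_5 = 1. Minimum distance d = 1.

Enumerate all 2^4 = 16 messages m ∈ F_2^4.
For each, compute codeword c = mG in F_2^6, then tally its weight.
  m = 0000 → c = 000000, weight = 0.
  m = 1000 → c = 101110, weight = 4.
  m = 0100 → c = 010110, weight = 3.
  m = 1100 → c = 111000, weight = 3.
  m = 0010 → c = 000001, weight = 1.
  m = 1010 → c = 101111, weight = 5.
  m = 0110 → c = 010111, weight = 4.
  m = 1110 → c = 111001, weight = 4.
  m = 0001 → c = 001011, weight = 3.
  m = 1001 → c = 100101, weight = 3.
  m = 0101 → c = 011101, weight = 4.
  m = 1101 → c = 110011, weight = 4.
  m = 0011 → c = 001010, weight = 2.
  m = 1011 → c = 100100, weight = 2.
  m = 0111 → c = 011100, weight = 3.
  m = 1111 → c = 110010, weight = 3.
Tally weights:
  weight 0: 1 codewords.
  weight 1: 1 codewords.
  weight 2: 2 codewords.
  weight 3: 6 codewords.
  weight 4: 5 codewords.
  weight 5: 1 codewords.
Minimum distance d = smallest w > 0 with A_w > 0 = 1.
Sanity: Σ A_w = 16 = 2^4 = 16 ✓.


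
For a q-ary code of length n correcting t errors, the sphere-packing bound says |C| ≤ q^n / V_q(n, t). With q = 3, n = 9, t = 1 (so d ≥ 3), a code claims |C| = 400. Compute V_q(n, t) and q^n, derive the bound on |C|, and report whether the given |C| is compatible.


V_q(n, t) = 19, q^n = 19683, Hamming bound = 1035, |C| = 400 ≤ bound (satisfied).

Step 1: Compute V_q(n, t) = Σ_{j=0}^1 C(n, j) (q−1)^j.
  j = 0: C(9,0)·(2)^0 = 1·1 = 1.
  j = 1: C(9,1)·(2)^1 = 9·2 = 18.
  V_q(n, t) = 1 + 18 = 19.
Step 2: q^n = 3^9 = 19683.
Step 3: Hamming bound ⌊q^n / V_q(n,t)⌋ = ⌊19683/19⌋ = 1035.
Step 4: Compare |C| = 400 to 1035: satisfied.
The claimed |C| lies below the Hamming bound.


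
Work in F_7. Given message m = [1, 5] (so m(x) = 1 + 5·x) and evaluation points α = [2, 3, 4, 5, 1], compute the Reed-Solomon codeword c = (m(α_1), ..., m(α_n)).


c = [4, 2, 0, 5, 6]

Message polynomial: m(x) = 1 + 5·x (mod 7).
For each evaluation point α_i, compute m(α_i) mod 7:
  α_1 = 2: Horner steps 5 → 4, so m(2) = 4.
  α_2 = 3: Horner steps 5 → 2, so m(3) = 2.
  α_3 = 4: Horner steps 5 → 0, so m(4) = 0.
  α_4 = 5: Horner steps 5 → 5, so m(5) = 5.
  α_5 = 1: Horner steps 5 → 6, so m(1) = 6.
Codeword c = [4, 2, 0, 5, 6] ∈ F_7^5.


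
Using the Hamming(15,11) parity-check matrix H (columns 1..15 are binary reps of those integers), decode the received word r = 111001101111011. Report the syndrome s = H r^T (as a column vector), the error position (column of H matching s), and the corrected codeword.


s = (0, 1, 0, 0)^T, error position = 4, corrected codeword c = 111101101111011

Compute s = H r^T mod 2 one row at a time:
  s_1 = 0 + 1 + 1 + 1 + 1 + 0 + 1 + 1 = 6 ≡ 0 (mod 2).
  s_2 = 0 + 0 + 1 + 1 + 1 + 0 + 1 + 1 = 5 ≡ 1 (mod 2).
  s_3 = 1 + 1 + 1 + 1 + 1 + 1 + 1 + 1 = 8 ≡ 0 (mod 2).
  s_4 = 1 + 1 + 0 + 1 + 1 + 1 + 0 + 1 = 6 ≡ 0 (mod 2).
s = (0, 1, 0, 0)^T — this equals column 4 of H (binary 0100), so error is at position 4.
Correct: flip bit 4 of r = 111001101111011 to get c = 111101101111011.


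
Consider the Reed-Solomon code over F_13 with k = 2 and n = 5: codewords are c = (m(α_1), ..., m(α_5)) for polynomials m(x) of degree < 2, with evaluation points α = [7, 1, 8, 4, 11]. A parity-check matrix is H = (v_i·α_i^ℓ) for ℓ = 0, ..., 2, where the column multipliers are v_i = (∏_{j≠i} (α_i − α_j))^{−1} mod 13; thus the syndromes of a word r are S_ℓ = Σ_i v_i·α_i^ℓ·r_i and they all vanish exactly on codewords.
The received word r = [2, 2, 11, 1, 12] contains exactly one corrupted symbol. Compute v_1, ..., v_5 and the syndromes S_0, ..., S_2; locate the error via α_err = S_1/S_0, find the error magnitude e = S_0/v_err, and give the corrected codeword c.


S = (11, 11, 11), error at position 2, error magnitude e = 2, c = [2, 0, 11, 1, 12].

Step 1: column multipliers v_i = (∏_{j≠i}(α_i − α_j))^{−1} mod 13.
  i = 1 (α = 7): (7−1)(7−8)(7−4)(7−11) = 6·(−1)·3·(−4) = 72 ≡ 7, so v_1 = 7^{−1} = 2 (mod 13).
  i = 2 (α = 1): (1−7)(1−8)(1−4)(1−11) = (−6)·(−7)·(−3)·(−10) = 1260 ≡ 12, so v_2 = 12^{−1} = 12 (mod 13).
  i = 3 (α = 8): (8−7)(8−1)(8−4)(8−11) = 1·7·4·(−3) = −84 ≡ 7, so v_3 = 7^{−1} = 2 (mod 13).
  i = 4 (α = 4): (4−7)(4−1)(4−8)(4−11) = (−3)·3·(−4)·(−7) = −252 ≡ 8, so v_4 = 8^{−1} = 5 (mod 13).
  i = 5 (α = 11): (11−7)(11−1)(11−8)(11−4) = 4·10·3·7 = 840 ≡ 8, so v_5 = 8^{−1} = 5 (mod 13).
  v = [2, 12, 2, 5, 5].
Step 2: syndromes of r = [2, 2, 11, 1, 12] (all sums mod 13).
  S_0 = Σ v_i r_i = 2·2 + 12·2 + 2·11 + 5·1 + 5·12 = 115 ≡ 11.
  S_1 = Σ v_i α_i r_i = 2·7·2 + 12·1·2 + 2·8·11 + 5·4·1 + 5·11·12 = 908 ≡ 11.
  α_i^2 mod 13 = [10, 1, 12, 3, 4].
  S_2 = Σ v_i α_i^2 r_i = 2·10·2 + 12·1·2 + 2·12·11 + 5·3·1 + 5·4·12 = 583 ≡ 11.
  S = (11, 11, 11) ≠ 0, so r is not a codeword (an error is present).
Step 3: locate the error. For a single error e at position i, S_ℓ = v_i·e·α_i^ℓ, so α_err = S_1/S_0.
  S_0^{−1} = 11^{−1} = 6 (mod 13), so α_err = 11·6 = 66 ≡ 1 = α_2. Error position i = 2.
  Consistency check: S_2/S_1 = 11·6 = 66 ≡ 1 = α_err ✓ (single-error assumption holds).
Step 4: error magnitude e = S_0/v_2 = S_0·∏_{j≠2}(α_2 − α_j) = 11·12 = 132 ≡ 2 (mod 13).
Step 5: correct position 2: c_2 = r_2 − e = 2 − 2 ≡ 0 (mod 13). Hence c = [2, 0, 11, 1, 12].
  Check: interpolating c through the α_i gives m(x) = 4 + 9·x (degree < 2) with m(α_i) = c_i for every i, so c is indeed a codeword.


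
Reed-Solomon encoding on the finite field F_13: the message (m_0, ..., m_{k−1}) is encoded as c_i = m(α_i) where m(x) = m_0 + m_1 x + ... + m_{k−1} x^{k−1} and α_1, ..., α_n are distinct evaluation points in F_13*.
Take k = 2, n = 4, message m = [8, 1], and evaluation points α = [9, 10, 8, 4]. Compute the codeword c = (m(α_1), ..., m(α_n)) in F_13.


c = [4, 5, 3, 12]

Message polynomial: m(x) = 8 + 1·x (mod 13).
For each evaluation point α_i, compute m(α_i) mod 13:
  α_1 = 9: Horner steps 1 → 4, so m(9) = 4.
  α_2 = 10: Horner steps 1 → 5, so m(10) = 5.
  α_3 = 8: Horner steps 1 → 3, so m(8) = 3.
  α_4 = 4: Horner steps 1 → 12, so m(4) = 12.
Codeword c = [4, 5, 3, 12] ∈ F_13^4.


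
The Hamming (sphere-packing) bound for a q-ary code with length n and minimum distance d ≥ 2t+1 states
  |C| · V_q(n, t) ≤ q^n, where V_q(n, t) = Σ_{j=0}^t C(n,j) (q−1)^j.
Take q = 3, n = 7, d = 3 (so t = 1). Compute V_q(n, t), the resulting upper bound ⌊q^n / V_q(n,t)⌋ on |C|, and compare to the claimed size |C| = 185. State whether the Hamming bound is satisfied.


V_q(n, t) = 15, q^n = 2187, Hamming bound = 145, |C| = 185 > bound (violated).

Step 1: Compute V_q(n, t) = Σ_{j=0}^1 C(n, j) (q−1)^j.
  j = 0: C(7,0)·(2)^0 = 1·1 = 1.
  j = 1: C(7,1)·(2)^1 = 7·2 = 14.
  V_q(n, t) = 1 + 14 = 15.
Step 2: q^n = 3^7 = 2187.
Step 3: Hamming bound ⌊q^n / V_q(n,t)⌋ = ⌊2187/15⌋ = 145.
Step 4: Compare |C| = 185 to 145: violated.
The claimed |C| lies above the Hamming bound, so no 3-ary code of length 7 with d ≥ 3 can have 185 codewords.


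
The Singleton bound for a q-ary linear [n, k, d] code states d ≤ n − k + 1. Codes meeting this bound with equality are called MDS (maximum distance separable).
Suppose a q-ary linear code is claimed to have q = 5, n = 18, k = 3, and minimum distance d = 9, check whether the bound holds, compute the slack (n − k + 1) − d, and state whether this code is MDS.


Singleton RHS = n − k + 1 = 16, slack = 7, bound satisfied, not MDS.

Singleton bound: d ≤ n − k + 1.
Here n = 18, k = 3, so n − k + 1 = 16.
Given d = 9, check d ≤ 16: YES.
Slack = (n − k + 1) − d = 7.
The code is NOT MDS (slack = 7 > 0).
Description: the claimed parameters are [18, 3, 9]_5; such a code would be non-MDS.


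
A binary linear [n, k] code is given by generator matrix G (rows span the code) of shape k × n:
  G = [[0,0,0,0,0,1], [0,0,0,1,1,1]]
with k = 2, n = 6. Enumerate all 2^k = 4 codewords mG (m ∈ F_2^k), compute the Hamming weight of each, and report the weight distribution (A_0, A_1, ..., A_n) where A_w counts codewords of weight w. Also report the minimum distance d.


Weight distribution: A_0 = 1, A_1 = 1, A_2 = 1, A_3 = 1. Minimum distance d = 1.

Enumerate all 2^2 = 4 messages m ∈ F_2^2.
For each, compute codeword c = mG in F_2^6, then tally its weight.
  m = 00 → c = 000000, weight = 0.
  m = 10 → c = 000001, weight = 1.
  m = 01 → c = 000111, weight = 3.
  m = 11 → c = 000110, weight = 2.
Tally weights:
  weight 0: 1 codewords.
  weight 1: 1 codewords.
  weight 2: 1 codewords.
  weight 3: 1 codewords.
Minimum distance d = smallest w > 0 with A_w > 0 = 1.
Sanity: Σ A_w = 4 = 2^2 = 4 ✓.


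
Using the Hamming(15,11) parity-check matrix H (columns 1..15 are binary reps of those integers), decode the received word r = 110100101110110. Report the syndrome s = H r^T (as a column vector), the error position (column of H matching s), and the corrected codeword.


s = (1, 0, 1, 1)^T, error position = 11, corrected codeword c = 110100101100110

Compute s = H r^T mod 2 one row at a time:
  s_1 = 0 + 1 + 1 + 1 + 0 + 1 + 1 + 0 = 5 ≡ 1 (mod 2).
  s_2 = 1 + 0 + 0 + 1 + 0 + 1 + 1 + 0 = 4 ≡ 0 (mod 2).
  s_3 = 1 + 0 + 0 + 1 + 1 + 1 + 1 + 0 = 5 ≡ 1 (mod 2).
  s_4 = 1 + 0 + 0 + 1 + 1 + 1 + 1 + 0 = 5 ≡ 1 (mod 2).
s = (1, 0, 1, 1)^T — this equals column 11 of H (binary 1011), so error is at position 11.
Correct: flip bit 11 of r = 110100101110110 to get c = 110100101100110.


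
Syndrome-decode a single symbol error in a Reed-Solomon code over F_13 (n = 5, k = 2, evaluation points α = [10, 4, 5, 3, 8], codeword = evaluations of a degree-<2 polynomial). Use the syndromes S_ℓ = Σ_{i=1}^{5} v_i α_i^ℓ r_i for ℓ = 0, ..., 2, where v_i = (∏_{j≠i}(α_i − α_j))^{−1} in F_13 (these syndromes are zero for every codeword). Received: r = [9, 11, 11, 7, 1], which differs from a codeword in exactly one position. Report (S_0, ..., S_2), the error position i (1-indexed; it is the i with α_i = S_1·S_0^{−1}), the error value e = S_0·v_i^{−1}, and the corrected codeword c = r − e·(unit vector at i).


S = (12, 8, 1), error at position 3, error magnitude e = 9, c = [9, 11, 2, 7, 1].

Step 1: column multipliers v_i = (∏_{j≠i}(α_i − α_j))^{−1} mod 13.
  i = 1 (α = 10): (10−4)(10−5)(10−3)(10−8) = 6·5·7·2 = 420 ≡ 4, so v_1 = 4^{−1} = 10 (mod 13).
  i = 2 (α = 4): (4−10)(4−5)(4−3)(4−8) = (−6)·(−1)·1·(−4) = −24 ≡ 2, so v_2 = 2^{−1} = 7 (mod 13).
  i = 3 (α = 5): (5−10)(5−4)(5−3)(5−8) = (−5)·1·2·(−3) = 30 ≡ 4, so v_3 = 4^{−1} = 10 (mod 13).
  i = 4 (α = 3): (3−10)(3−4)(3−5)(3−8) = (−7)·(−1)·(−2)·(−5) = 70 ≡ 5, so v_4 = 5^{−1} = 8 (mod 13).
  i = 5 (α = 8): (8−10)(8−4)(8−5)(8−3) = (−2)·4·3·5 = −120 ≡ 10, so v_5 = 10^{−1} = 4 (mod 13).
  v = [10, 7, 10, 8, 4].
Step 2: syndromes of r = [9, 11, 11, 7, 1] (all sums mod 13).
  S_0 = Σ v_i r_i = 10·9 + 7·11 + 10·11 + 8·7 + 4·1 = 337 ≡ 12.
  S_1 = Σ v_i α_i r_i = 10·10·9 + 7·4·11 + 10·5·11 + 8·3·7 + 4·8·1 = 1958 ≡ 8.
  α_i^2 mod 13 = [9, 3, 12, 9, 12].
  S_2 = Σ v_i α_i^2 r_i = 10·9·9 + 7·3·11 + 10·12·11 + 8·9·7 + 4·12·1 = 2913 ≡ 1.
  S = (12, 8, 1) ≠ 0, so r is not a codeword (an error is present).
Step 3: locate the error. For a single error e at position i, S_ℓ = v_i·e·α_i^ℓ, so α_err = S_1/S_0.
  S_0^{−1} = 12^{−1} = 12 (mod 13), so α_err = 8·12 = 96 ≡ 5 = α_3. Error position i = 3.
  Consistency check: S_2/S_1 = 1·5 = 5 ≡ 5 = α_err ✓ (single-error assumption holds).
Step 4: error magnitude e = S_0/v_3 = S_0·∏_{j≠3}(α_3 − α_j) = 12·4 = 48 ≡ 9 (mod 13).
Step 5: correct position 3: c_3 = r_3 − e = 11 − 9 ≡ 2 (mod 13). Hence c = [9, 11, 2, 7, 1].
  Check: interpolating c through the α_i gives m(x) = 8 + 4·x (degree < 2) with m(α_i) = c_i for every i, so c is indeed a codeword.


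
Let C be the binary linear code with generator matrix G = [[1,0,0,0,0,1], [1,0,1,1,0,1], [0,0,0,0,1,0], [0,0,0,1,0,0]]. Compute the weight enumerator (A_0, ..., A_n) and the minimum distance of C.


Weight distribution: A_0 = 1, A_1 = 3, A_2 = 4, A_3 = 4, A_4 = 3, A_5 = 1. Minimum distance d = 1.

Enumerate all 2^4 = 16 messages m ∈ F_2^4.
For each, compute codeword c = mG in F_2^6, then tally its weight.
  m = 0000 → c = 000000, weight = 0.
  m = 1000 → c = 100001, weight = 2.
  m = 0100 → c = 101101, weight = 4.
  m = 1100 → c = 001100, weight = 2.
  m = 0010 → c = 000010, weight = 1.
  m = 1010 → c = 100011, weight = 3.
  m = 0110 → c = 101111, weight = 5.
  m = 1110 → c = 001110, weight = 3.
  m = 0001 → c = 000100, weight = 1.
  m = 1001 → c = 100101, weight = 3.
  m = 0101 → c = 101001, weight = 3.
  m = 1101 → c = 001000, weight = 1.
  m = 0011 → c = 000110, weight = 2.
  m = 1011 → c = 100111, weight = 4.
  m = 0111 → c = 101011, weight = 4.
  m = 1111 → c = 001010, weight = 2.
Tally weights:
  weight 0: 1 codewords.
  weight 1: 3 codewords.
  weight 2: 4 codewords.
  weight 3: 4 codewords.
  weight 4: 3 codewords.
  weight 5: 1 codewords.
Minimum distance d = smallest w > 0 with A_w > 0 = 1.
Sanity: Σ A_w = 16 = 2^4 = 16 ✓.


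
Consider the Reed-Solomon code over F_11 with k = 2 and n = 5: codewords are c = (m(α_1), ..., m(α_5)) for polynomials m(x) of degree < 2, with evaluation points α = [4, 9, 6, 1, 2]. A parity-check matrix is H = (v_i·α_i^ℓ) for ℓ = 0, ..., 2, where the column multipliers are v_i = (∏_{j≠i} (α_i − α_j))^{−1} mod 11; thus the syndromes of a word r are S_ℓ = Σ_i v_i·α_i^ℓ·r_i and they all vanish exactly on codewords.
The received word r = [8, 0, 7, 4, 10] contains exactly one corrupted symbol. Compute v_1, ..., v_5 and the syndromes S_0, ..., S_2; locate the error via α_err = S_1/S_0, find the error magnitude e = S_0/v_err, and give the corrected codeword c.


S = (10, 9, 7), error at position 5, error magnitude e = 1, c = [8, 0, 7, 4, 9].

Step 1: column multipliers v_i = (∏_{j≠i}(α_i − α_j))^{−1} mod 11.
  i = 1 (α = 4): (4−9)(4−6)(4−1)(4−2) = (−5)·(−2)·3·2 = 60 ≡ 5, so v_1 = 5^{−1} = 9 (mod 11).
  i = 2 (α = 9): (9−4)(9−6)(9−1)(9−2) = 5·3·8·7 = 840 ≡ 4, so v_2 = 4^{−1} = 3 (mod 11).
  i = 3 (α = 6): (6−4)(6−9)(6−1)(6−2) = 2·(−3)·5·4 = −120 ≡ 1, so v_3 = 1^{−1} = 1 (mod 11).
  i = 4 (α = 1): (1−4)(1−9)(1−6)(1−2) = (−3)·(−8)·(−5)·(−1) = 120 ≡ 10, so v_4 = 10^{−1} = 10 (mod 11).
  i = 5 (α = 2): (2−4)(2−9)(2−6)(2−1) = (−2)·(−7)·(−4)·1 = −56 ≡ 10, so v_5 = 10^{−1} = 10 (mod 11).
  v = [9, 3, 1, 10, 10].
Step 2: syndromes of r = [8, 0, 7, 4, 10] (all sums mod 11).
  S_0 = Σ v_i r_i = 9·8 + 3·0 + 1·7 + 10·4 + 10·10 = 219 ≡ 10.
  S_1 = Σ v_i α_i r_i = 9·4·8 + 3·9·0 + 1·6·7 + 10·1·4 + 10·2·10 = 570 ≡ 9.
  α_i^2 mod 11 = [5, 4, 3, 1, 4].
  S_2 = Σ v_i α_i^2 r_i = 9·5·8 + 3·4·0 + 1·3·7 + 10·1·4 + 10·4·10 = 821 ≡ 7.
  S = (10, 9, 7) ≠ 0, so r is not a codeword (an error is present).
Step 3: locate the error. For a single error e at position i, S_ℓ = v_i·e·α_i^ℓ, so α_err = S_1/S_0.
  S_0^{−1} = 10^{−1} = 10 (mod 11), so α_err = 9·10 = 90 ≡ 2 = α_5. Error position i = 5.
  Consistency check: S_2/S_1 = 7·5 = 35 ≡ 2 = α_err ✓ (single-error assumption holds).
Step 4: error magnitude e = S_0/v_5 = S_0·∏_{j≠5}(α_5 − α_j) = 10·10 = 100 ≡ 1 (mod 11).
Step 5: correct position 5: c_5 = r_5 − e = 10 − 1 ≡ 9 (mod 11). Hence c = [8, 0, 7, 4, 9].
  Check: interpolating c through the α_i gives m(x) = 10 + 5·x (degree < 2) with m(α_i) = c_i for every i, so c is indeed a codeword.


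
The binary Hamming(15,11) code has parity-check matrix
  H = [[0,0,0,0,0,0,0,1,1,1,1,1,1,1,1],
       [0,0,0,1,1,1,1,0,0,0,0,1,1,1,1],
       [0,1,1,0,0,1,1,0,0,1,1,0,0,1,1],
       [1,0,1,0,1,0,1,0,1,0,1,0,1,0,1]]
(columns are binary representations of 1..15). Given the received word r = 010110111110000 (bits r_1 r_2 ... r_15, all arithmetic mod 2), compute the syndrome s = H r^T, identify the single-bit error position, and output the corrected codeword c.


s = (0, 1, 0, 0)^T, error position = 4, corrected codeword c = 010010111110000

Compute s = H r^T mod 2 one row at a time:
  s_1 = 1 + 1 + 1 + 1 + 0 + 0 + 0 + 0 = 4 ≡ 0 (mod 2).
  s_2 = 1 + 1 + 0 + 1 + 0 + 0 + 0 + 0 = 3 ≡ 1 (mod 2).
  s_3 = 1 + 0 + 0 + 1 + 1 + 1 + 0 + 0 = 4 ≡ 0 (mod 2).
  s_4 = 0 + 0 + 1 + 1 + 1 + 1 + 0 + 0 = 4 ≡ 0 (mod 2).
s = (0, 1, 0, 0)^T — this equals column 4 of H (binary 0100), so error is at position 4.
Correct: flip bit 4 of r = 010110111110000 to get c = 010010111110000.


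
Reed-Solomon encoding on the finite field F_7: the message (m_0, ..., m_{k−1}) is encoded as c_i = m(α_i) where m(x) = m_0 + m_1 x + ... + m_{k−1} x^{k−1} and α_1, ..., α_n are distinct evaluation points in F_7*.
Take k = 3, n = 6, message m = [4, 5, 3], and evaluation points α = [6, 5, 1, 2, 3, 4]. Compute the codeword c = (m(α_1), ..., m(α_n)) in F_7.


c = [2, 6, 5, 5, 4, 2]

Message polynomial: m(x) = 4 + 5·x + 3·x^2 (mod 7).
For each evaluation point α_i, compute m(α_i) mod 7:
  α_1 = 6: Horner steps 3 → 2 → 2, so m(6) = 2.
  α_2 = 5: Horner steps 3 → 6 → 6, so m(5) = 6.
  α_3 = 1: Horner steps 3 → 1 → 5, so m(1) = 5.
  α_4 = 2: Horner steps 3 → 4 → 5, so m(2) = 5.
  α_5 = 3: Horner steps 3 → 0 → 4, so m(3) = 4.
  α_6 = 4: Horner steps 3 → 3 → 2, so m(4) = 2.
Codeword c = [2, 6, 5, 5, 4, 2] ∈ F_7^6.


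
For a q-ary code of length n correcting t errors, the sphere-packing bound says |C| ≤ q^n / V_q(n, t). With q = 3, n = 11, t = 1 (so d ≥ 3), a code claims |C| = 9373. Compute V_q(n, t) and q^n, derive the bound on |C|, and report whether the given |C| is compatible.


V_q(n, t) = 23, q^n = 177147, Hamming bound = 7702, |C| = 9373 > bound (violated).

Step 1: Compute V_q(n, t) = Σ_{j=0}^1 C(n, j) (q−1)^j.
  j = 0: C(11,0)·(2)^0 = 1·1 = 1.
  j = 1: C(11,1)·(2)^1 = 11·2 = 22.
  V_q(n, t) = 1 + 22 = 23.
Step 2: q^n = 3^11 = 177147.
Step 3: Hamming bound ⌊q^n / V_q(n,t)⌋ = ⌊177147/23⌋ = 7702.
Step 4: Compare |C| = 9373 to 7702: violated.
The claimed |C| lies above the Hamming bound, so no 3-ary code of length 11 with d ≥ 3 can have 9373 codewords.


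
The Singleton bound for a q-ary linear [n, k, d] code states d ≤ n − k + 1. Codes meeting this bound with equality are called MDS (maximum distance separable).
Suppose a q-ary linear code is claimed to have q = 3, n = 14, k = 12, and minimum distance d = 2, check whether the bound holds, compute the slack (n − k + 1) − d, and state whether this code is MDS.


Singleton RHS = n − k + 1 = 3, slack = 1, bound satisfied, not MDS.

Singleton bound: d ≤ n − k + 1.
Here n = 14, k = 12, so n − k + 1 = 3.
Given d = 2, check d ≤ 3: YES.
Slack = (n − k + 1) − d = 1.
The code is NOT MDS (slack = 1 > 0).
Description: the claimed parameters are [14, 12, 2]_3; such a code would be non-MDS.


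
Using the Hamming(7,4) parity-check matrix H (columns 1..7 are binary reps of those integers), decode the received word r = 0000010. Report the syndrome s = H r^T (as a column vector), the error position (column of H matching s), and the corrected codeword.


s = (1, 1, 0)^T, error position = 6, corrected codeword c = 0000000

Compute s = H r^T mod 2 one row at a time:
  s_1 = 0 + 0 + 1 + 0 = 1 ≡ 1 (mod 2).
  s_2 = 0 + 0 + 1 + 0 = 1 ≡ 1 (mod 2).
  s_3 = 0 + 0 + 0 + 0 = 0 ≡ 0 (mod 2).
s = (1, 1, 0)^T — this equals column 6 of H (binary 110), so error is at position 6.
Correct: flip bit 6 of r = 0000010 to get c = 0000000.


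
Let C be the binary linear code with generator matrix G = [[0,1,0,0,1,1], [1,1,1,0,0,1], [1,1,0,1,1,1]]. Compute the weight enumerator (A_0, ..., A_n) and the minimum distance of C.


Weight distribution: A_0 = 1, A_2 = 1, A_3 = 3, A_4 = 2, A_5 = 1. Minimum distance d = 2.

Enumerate all 2^3 = 8 messages m ∈ F_2^3.
For each, compute codeword c = mG in F_2^6, then tally its weight.
  m = 000 → c = 000000, weight = 0.
  m = 100 → c = 010011, weight = 3.
  m = 010 → c = 111001, weight = 4.
  m = 110 → c = 101010, weight = 3.
  m = 001 → c = 110111, weight = 5.
  m = 101 → c = 100100, weight = 2.
  m = 011 → c = 001110, weight = 3.
  m = 111 → c = 011101, weight = 4.
Tally weights:
  weight 0: 1 codewords.
  weight 2: 1 codewords.
  weight 3: 3 codewords.
  weight 4: 2 codewords.
  weight 5: 1 codewords.
Minimum distance d = smallest w > 0 with A_w > 0 = 2.
Sanity: Σ A_w = 8 = 2^3 = 8 ✓.


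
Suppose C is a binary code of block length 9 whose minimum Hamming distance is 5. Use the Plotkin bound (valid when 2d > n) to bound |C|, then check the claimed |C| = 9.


Plotkin bound M ≤ 10; given |C| = 9 ≤ bound (satisfied).

Check applicability: 2d = 10, n = 9.
2d − n = 1 > 0, so Plotkin applies.
Compute d/(2d−n) = 5/1 ≈ 5.0000.
⌊d/(2d−n)⌋ = 5.
Plotkin bound: M ≤ 2·5 = 10.
Given |C| = 9, check: satisfied.
This |C| is below the Plotkin bound.


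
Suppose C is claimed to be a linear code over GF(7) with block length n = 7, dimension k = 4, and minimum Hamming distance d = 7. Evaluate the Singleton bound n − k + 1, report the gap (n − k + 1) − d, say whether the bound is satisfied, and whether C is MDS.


Singleton RHS = n − k + 1 = 4, slack = -3, bound violated (no such code; not MDS).

Singleton bound: d ≤ n − k + 1.
Here n = 7, k = 4, so n − k + 1 = 4.
Given d = 7, check d ≤ 4: NO.
Slack = (n − k + 1) − d = -3.
The slack is negative: d = 7 exceeds n − k + 1 = 4 by 3, so the Singleton bound is violated and no linear [7, 4, 7]_7 code can exist. In particular it is not MDS (MDS requires d = n − k + 1 exactly).
Description: the claimed parameters are [7, 4, 7]_7; such a code would be impossible (violates the Singleton bound).


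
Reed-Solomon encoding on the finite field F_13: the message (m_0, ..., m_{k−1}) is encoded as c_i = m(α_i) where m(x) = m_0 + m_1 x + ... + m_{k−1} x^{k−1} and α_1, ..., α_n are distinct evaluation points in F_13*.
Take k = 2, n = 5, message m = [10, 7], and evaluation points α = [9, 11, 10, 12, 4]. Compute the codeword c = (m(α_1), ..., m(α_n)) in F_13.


c = [8, 9, 2, 3, 12]

Message polynomial: m(x) = 10 + 7·x (mod 13).
For each evaluation point α_i, compute m(α_i) mod 13:
  α_1 = 9: Horner steps 7 → 8, so m(9) = 8.
  α_2 = 11: Horner steps 7 → 9, so m(11) = 9.
  α_3 = 10: Horner steps 7 → 2, so m(10) = 2.
  α_4 = 12: Horner steps 7 → 3, so m(12) = 3.
  α_5 = 4: Horner steps 7 → 12, so m(4) = 12.
Codeword c = [8, 9, 2, 3, 12] ∈ F_13^5.


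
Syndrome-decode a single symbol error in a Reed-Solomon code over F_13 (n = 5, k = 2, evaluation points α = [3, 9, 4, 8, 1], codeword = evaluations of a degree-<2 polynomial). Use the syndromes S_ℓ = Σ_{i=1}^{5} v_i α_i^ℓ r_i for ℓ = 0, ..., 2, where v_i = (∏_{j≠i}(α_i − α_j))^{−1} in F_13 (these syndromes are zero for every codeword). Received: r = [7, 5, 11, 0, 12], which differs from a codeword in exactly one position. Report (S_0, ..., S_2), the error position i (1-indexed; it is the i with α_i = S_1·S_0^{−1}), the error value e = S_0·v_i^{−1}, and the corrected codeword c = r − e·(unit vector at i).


S = (4, 6, 9), error at position 4, error magnitude e = 12, c = [7, 5, 11, 1, 12].

Step 1: column multipliers v_i = (∏_{j≠i}(α_i − α_j))^{−1} mod 13.
  i = 1 (α = 3): (3−9)(3−4)(3−8)(3−1) = (−6)·(−1)·(−5)·2 = −60 ≡ 5, so v_1 = 5^{−1} = 8 (mod 13).
  i = 2 (α = 9): (9−3)(9−4)(9−8)(9−1) = 6·5·1·8 = 240 ≡ 6, so v_2 = 6^{−1} = 11 (mod 13).
  i = 3 (α = 4): (4−3)(4−9)(4−8)(4−1) = 1·(−5)·(−4)·3 = 60 ≡ 8, so v_3 = 8^{−1} = 5 (mod 13).
  i = 4 (α = 8): (8−3)(8−9)(8−4)(8−1) = 5·(−1)·4·7 = −140 ≡ 3, so v_4 = 3^{−1} = 9 (mod 13).
  i = 5 (α = 1): (1−3)(1−9)(1−4)(1−8) = (−2)·(−8)·(−3)·(−7) = 336 ≡ 11, so v_5 = 11^{−1} = 6 (mod 13).
  v = [8, 11, 5, 9, 6].
Step 2: syndromes of r = [7, 5, 11, 0, 12] (all sums mod 13).
  S_0 = Σ v_i r_i = 8·7 + 11·5 + 5·11 + 9·0 + 6·12 = 238 ≡ 4.
  S_1 = Σ v_i α_i r_i = 8·3·7 + 11·9·5 + 5·4·11 + 9·8·0 + 6·1·12 = 955 ≡ 6.
  α_i^2 mod 13 = [9, 3, 3, 12, 1].
  S_2 = Σ v_i α_i^2 r_i = 8·9·7 + 11·3·5 + 5·3·11 + 9·12·0 + 6·1·12 = 906 ≡ 9.
  S = (4, 6, 9) ≠ 0, so r is not a codeword (an error is present).
Step 3: locate the error. For a single error e at position i, S_ℓ = v_i·e·α_i^ℓ, so α_err = S_1/S_0.
  S_0^{−1} = 4^{−1} = 10 (mod 13), so α_err = 6·10 = 60 ≡ 8 = α_4. Error position i = 4.
  Consistency check: S_2/S_1 = 9·11 = 99 ≡ 8 = α_err ✓ (single-error assumption holds).
Step 4: error magnitude e = S_0/v_4 = S_0·∏_{j≠4}(α_4 − α_j) = 4·3 = 12 ≡ 12 (mod 13).
Step 5: correct position 4: c_4 = r_4 − e = 0 − 12 ≡ 1 (mod 13). Hence c = [7, 5, 11, 1, 12].
  Check: interpolating c through the α_i gives m(x) = 8 + 4·x (degree < 2) with m(α_i) = c_i for every i, so c is indeed a codeword.


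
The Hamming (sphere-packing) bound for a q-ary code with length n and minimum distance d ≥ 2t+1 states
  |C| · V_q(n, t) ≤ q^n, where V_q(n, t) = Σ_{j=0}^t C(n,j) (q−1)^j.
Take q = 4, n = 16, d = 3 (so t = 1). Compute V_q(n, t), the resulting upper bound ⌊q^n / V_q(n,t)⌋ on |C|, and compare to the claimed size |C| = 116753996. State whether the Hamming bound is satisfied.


V_q(n, t) = 49, q^n = 4294967296, Hamming bound = 87652393, |C| = 116753996 > bound (violated).

Step 1: Compute V_q(n, t) = Σ_{j=0}^1 C(n, j) (q−1)^j.
  j = 0: C(16,0)·(3)^0 = 1·1 = 1.
  j = 1: C(16,1)·(3)^1 = 16·3 = 48.
  V_q(n, t) = 1 + 48 = 49.
Step 2: q^n = 4^16 = 4294967296.
Step 3: Hamming bound ⌊q^n / V_q(n,t)⌋ = ⌊4294967296/49⌋ = 87652393.
Step 4: Compare |C| = 116753996 to 87652393: violated.
The claimed |C| lies above the Hamming bound, so no 4-ary code of length 16 with d ≥ 3 can have 116753996 codewords.


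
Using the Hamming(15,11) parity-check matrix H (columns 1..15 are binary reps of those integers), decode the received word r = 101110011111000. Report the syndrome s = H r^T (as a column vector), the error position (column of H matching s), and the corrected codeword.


s = (1, 1, 1, 1)^T, error position = 15, corrected codeword c = 101110011111001

Compute s = H r^T mod 2 one row at a time:
  s_1 = 1 + 1 + 1 + 1 + 1 + 0 + 0 + 0 = 5 ≡ 1 (mod 2).
  s_2 = 1 + 1 + 0 + 0 + 1 + 0 + 0 + 0 = 3 ≡ 1 (mod 2).
  s_3 = 0 + 1 + 0 + 0 + 1 + 1 + 0 + 0 = 3 ≡ 1 (mod 2).
  s_4 = 1 + 1 + 1 + 0 + 1 + 1 + 0 + 0 = 5 ≡ 1 (mod 2).
s = (1, 1, 1, 1)^T — this equals column 15 of H (binary 1111), so error is at position 15.
Correct: flip bit 15 of r = 101110011111000 to get c = 101110011111001.


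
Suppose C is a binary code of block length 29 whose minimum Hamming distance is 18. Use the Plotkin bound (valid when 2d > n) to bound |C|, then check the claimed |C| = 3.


Plotkin bound M ≤ 4; given |C| = 3 ≤ bound (satisfied).

Check applicability: 2d = 36, n = 29.
2d − n = 7 > 0, so Plotkin applies.
Compute d/(2d−n) = 18/7 ≈ 2.5714.
⌊d/(2d−n)⌋ = 2.
Plotkin bound: M ≤ 2·2 = 4.
Given |C| = 3, check: satisfied.
This |C| is below the Plotkin bound.


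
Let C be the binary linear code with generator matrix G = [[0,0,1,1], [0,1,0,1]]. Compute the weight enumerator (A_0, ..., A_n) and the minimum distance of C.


Weight distribution: A_0 = 1, A_2 = 3. Minimum distance d = 2.

Enumerate all 2^2 = 4 messages m ∈ F_2^2.
For each, compute codeword c = mG in F_2^4, then tally its weight.
  m = 00 → c = 0000, weight = 0.
  m = 10 → c = 0011, weight = 2.
  m = 01 → c = 0101, weight = 2.
  m = 11 → c = 0110, weight = 2.
Tally weights:
  weight 0: 1 codewords.
  weight 2: 3 codewords.
Minimum distance d = smallest w > 0 with A_w > 0 = 2.
Sanity: Σ A_w = 4 = 2^2 = 4 ✓.


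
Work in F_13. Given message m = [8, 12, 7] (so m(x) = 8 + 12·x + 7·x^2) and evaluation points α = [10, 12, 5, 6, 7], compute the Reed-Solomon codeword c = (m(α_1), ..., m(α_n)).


c = [9, 3, 9, 7, 6]

Message polynomial: m(x) = 8 + 12·x + 7·x^2 (mod 13).
For each evaluation point α_i, compute m(α_i) mod 13:
  α_1 = 10: Horner steps 7 → 4 → 9, so m(10) = 9.
  α_2 = 12: Horner steps 7 → 5 → 3, so m(12) = 3.
  α_3 = 5: Horner steps 7 → 8 → 9, so m(5) = 9.
  α_4 = 6: Horner steps 7 → 2 → 7, so m(6) = 7.
  α_5 = 7: Horner steps 7 → 9 → 6, so m(7) = 6.
Codeword c = [9, 3, 9, 7, 6] ∈ F_13^5.


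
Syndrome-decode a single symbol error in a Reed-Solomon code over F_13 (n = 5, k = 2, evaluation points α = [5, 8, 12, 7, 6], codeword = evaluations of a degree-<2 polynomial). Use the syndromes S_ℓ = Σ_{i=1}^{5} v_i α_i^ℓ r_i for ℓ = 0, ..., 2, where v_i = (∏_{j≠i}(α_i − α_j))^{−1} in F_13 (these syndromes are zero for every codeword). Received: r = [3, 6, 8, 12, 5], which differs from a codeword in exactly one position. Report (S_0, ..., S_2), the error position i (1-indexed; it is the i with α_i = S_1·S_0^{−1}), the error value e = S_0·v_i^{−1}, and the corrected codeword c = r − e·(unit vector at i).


S = (6, 4, 7), error at position 1, error magnitude e = 5, c = [11, 6, 8, 12, 5].

Step 1: column multipliers v_i = (∏_{j≠i}(α_i − α_j))^{−1} mod 13.
  i = 1 (α = 5): (5−8)(5−12)(5−7)(5−6) = (−3)·(−7)·(−2)·(−1) = 42 ≡ 3, so v_1 = 3^{−1} = 9 (mod 13).
  i = 2 (α = 8): (8−5)(8−12)(8−7)(8−6) = 3·(−4)·1·2 = −24 ≡ 2, so v_2 = 2^{−1} = 7 (mod 13).
  i = 3 (α = 12): (12−5)(12−8)(12−7)(12−6) = 7·4·5·6 = 840 ≡ 8, so v_3 = 8^{−1} = 5 (mod 13).
  i = 4 (α = 7): (7−5)(7−8)(7−12)(7−6) = 2·(−1)·(−5)·1 = 10 ≡ 10, so v_4 = 10^{−1} = 4 (mod 13).
  i = 5 (α = 6): (6−5)(6−8)(6−12)(6−7) = 1·(−2)·(−6)·(−1) = −12 ≡ 1, so v_5 = 1^{−1} = 1 (mod 13).
  v = [9, 7, 5, 4, 1].
Step 2: syndromes of r = [3, 6, 8, 12, 5] (all sums mod 13).
  S_0 = Σ v_i r_i = 9·3 + 7·6 + 5·8 + 4·12 + 1·5 = 162 ≡ 6.
  S_1 = Σ v_i α_i r_i = 9·5·3 + 7·8·6 + 5·12·8 + 4·7·12 + 1·6·5 = 1317 ≡ 4.
  α_i^2 mod 13 = [12, 12, 1, 10, 10].
  S_2 = Σ v_i α_i^2 r_i = 9·12·3 + 7·12·6 + 5·1·8 + 4·10·12 + 1·10·5 = 1398 ≡ 7.
  S = (6, 4, 7) ≠ 0, so r is not a codeword (an error is present).
Step 3: locate the error. For a single error e at position i, S_ℓ = v_i·e·α_i^ℓ, so α_err = S_1/S_0.
  S_0^{−1} = 6^{−1} = 11 (mod 13), so α_err = 4·11 = 44 ≡ 5 = α_1. Error position i = 1.
  Consistency check: S_2/S_1 = 7·10 = 70 ≡ 5 = α_err ✓ (single-error assumption holds).
Step 4: error magnitude e = S_0/v_1 = S_0·∏_{j≠1}(α_1 − α_j) = 6·3 = 18 ≡ 5 (mod 13).
Step 5: correct position 1: c_1 = r_1 − e = 3 − 5 ≡ 11 (mod 13). Hence c = [11, 6, 8, 12, 5].
  Check: interpolating c through the α_i gives m(x) = 2 + 7·x (degree < 2) with m(α_i) = c_i for every i, so c is indeed a codeword.


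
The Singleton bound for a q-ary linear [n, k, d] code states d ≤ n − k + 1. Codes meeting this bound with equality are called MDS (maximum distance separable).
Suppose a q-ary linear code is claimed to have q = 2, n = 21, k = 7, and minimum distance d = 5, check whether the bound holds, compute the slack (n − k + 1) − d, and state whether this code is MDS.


Singleton RHS = n − k + 1 = 15, slack = 10, bound satisfied, not MDS.

Singleton bound: d ≤ n − k + 1.
Here n = 21, k = 7, so n − k + 1 = 15.
Given d = 5, check d ≤ 15: YES.
Slack = (n − k + 1) − d = 10.
The code is NOT MDS (slack = 10 > 0).
Description: the claimed parameters are [21, 7, 5]_2; such a code would be non-MDS.


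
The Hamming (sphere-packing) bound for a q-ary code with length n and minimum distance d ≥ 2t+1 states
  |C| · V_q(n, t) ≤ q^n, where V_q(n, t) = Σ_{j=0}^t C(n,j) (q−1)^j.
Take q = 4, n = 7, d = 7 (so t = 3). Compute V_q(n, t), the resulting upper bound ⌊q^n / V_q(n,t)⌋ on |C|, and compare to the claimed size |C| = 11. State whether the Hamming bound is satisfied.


V_q(n, t) = 1156, q^n = 16384, Hamming bound = 14, |C| = 11 ≤ bound (satisfied).

Step 1: Compute V_q(n, t) = Σ_{j=0}^3 C(n, j) (q−1)^j.
  j = 0: C(7,0)·(3)^0 = 1·1 = 1.
  j = 1: C(7,1)·(3)^1 = 7·3 = 21.
  j = 2: C(7,2)·(3)^2 = 21·9 = 189.
  j = 3: C(7,3)·(3)^3 = 35·27 = 945.
  V_q(n, t) = 1 + 21 + 189 + 945 = 1156.
Step 2: q^n = 4^7 = 16384.
Step 3: Hamming bound ⌊q^n / V_q(n,t)⌋ = ⌊16384/1156⌋ = 14.
Step 4: Compare |C| = 11 to 14: satisfied.
The claimed |C| lies below the Hamming bound.


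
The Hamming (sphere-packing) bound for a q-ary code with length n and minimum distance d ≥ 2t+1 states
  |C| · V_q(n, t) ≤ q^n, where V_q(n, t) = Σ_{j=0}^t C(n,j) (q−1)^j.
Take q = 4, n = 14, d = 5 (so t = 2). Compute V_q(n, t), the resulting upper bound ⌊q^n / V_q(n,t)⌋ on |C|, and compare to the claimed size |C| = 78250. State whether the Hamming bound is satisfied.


V_q(n, t) = 862, q^n = 268435456, Hamming bound = 311410, |C| = 78250 ≤ bound (satisfied).

Step 1: Compute V_q(n, t) = Σ_{j=0}^2 C(n, j) (q−1)^j.
  j = 0: C(14,0)·(3)^0 = 1·1 = 1.
  j = 1: C(14,1)·(3)^1 = 14·3 = 42.
  j = 2: C(14,2)·(3)^2 = 91·9 = 819.
  V_q(n, t) = 1 + 42 + 819 = 862.
Step 2: q^n = 4^14 = 268435456.
Step 3: Hamming bound ⌊q^n / V_q(n,t)⌋ = ⌊268435456/862⌋ = 311410.
Step 4: Compare |C| = 78250 to 311410: satisfied.
The claimed |C| lies below the Hamming bound.


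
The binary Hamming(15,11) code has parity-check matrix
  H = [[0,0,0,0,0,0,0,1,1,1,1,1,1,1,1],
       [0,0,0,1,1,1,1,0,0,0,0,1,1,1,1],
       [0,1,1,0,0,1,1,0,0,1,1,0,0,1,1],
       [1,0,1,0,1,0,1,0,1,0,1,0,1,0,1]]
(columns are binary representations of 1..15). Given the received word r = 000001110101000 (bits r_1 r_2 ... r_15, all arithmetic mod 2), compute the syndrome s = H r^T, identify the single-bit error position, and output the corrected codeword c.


s = (1, 1, 1, 1)^T, error position = 15, corrected codeword c = 000001110101001

Compute s = H r^T mod 2 one row at a time:
  s_1 = 1 + 0 + 1 + 0 + 1 + 0 + 0 + 0 = 3 ≡ 1 (mod 2).
  s_2 = 0 + 0 + 1 + 1 + 1 + 0 + 0 + 0 = 3 ≡ 1 (mod 2).
  s_3 = 0 + 0 + 1 + 1 + 1 + 0 + 0 + 0 = 3 ≡ 1 (mod 2).
  s_4 = 0 + 0 + 0 + 1 + 0 + 0 + 0 + 0 = 1 ≡ 1 (mod 2).
s = (1, 1, 1, 1)^T — this equals column 15 of H (binary 1111), so error is at position 15.
Correct: flip bit 15 of r = 000001110101000 to get c = 000001110101001.


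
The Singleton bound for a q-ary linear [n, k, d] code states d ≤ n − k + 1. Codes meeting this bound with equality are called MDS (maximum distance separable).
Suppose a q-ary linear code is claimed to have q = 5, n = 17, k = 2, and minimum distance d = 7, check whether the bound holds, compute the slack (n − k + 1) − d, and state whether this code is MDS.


Singleton RHS = n − k + 1 = 16, slack = 9, bound satisfied, not MDS.

Singleton bound: d ≤ n − k + 1.
Here n = 17, k = 2, so n − k + 1 = 16.
Given d = 7, check d ≤ 16: YES.
Slack = (n − k + 1) − d = 9.
The code is NOT MDS (slack = 9 > 0).
Description: the claimed parameters are [17, 2, 7]_5; such a code would be non-MDS.


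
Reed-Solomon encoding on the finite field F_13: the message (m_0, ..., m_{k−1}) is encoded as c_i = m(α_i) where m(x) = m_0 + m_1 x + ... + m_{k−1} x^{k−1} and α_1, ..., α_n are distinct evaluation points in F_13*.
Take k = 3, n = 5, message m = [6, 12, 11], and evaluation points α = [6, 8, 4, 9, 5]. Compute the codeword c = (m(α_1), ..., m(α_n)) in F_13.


c = [6, 0, 9, 4, 3]

Message polynomial: m(x) = 6 + 12·x + 11·x^2 (mod 13).
For each evaluation point α_i, compute m(α_i) mod 13:
  α_1 = 6: Horner steps 11 → 0 → 6, so m(6) = 6.
  α_2 = 8: Horner steps 11 → 9 → 0, so m(8) = 0.
  α_3 = 4: Horner steps 11 → 4 → 9, so m(4) = 9.
  α_4 = 9: Horner steps 11 → 7 → 4, so m(9) = 4.
  α_5 = 5: Horner steps 11 → 2 → 3, so m(5) = 3.
Codeword c = [6, 0, 9, 4, 3] ∈ F_13^5.


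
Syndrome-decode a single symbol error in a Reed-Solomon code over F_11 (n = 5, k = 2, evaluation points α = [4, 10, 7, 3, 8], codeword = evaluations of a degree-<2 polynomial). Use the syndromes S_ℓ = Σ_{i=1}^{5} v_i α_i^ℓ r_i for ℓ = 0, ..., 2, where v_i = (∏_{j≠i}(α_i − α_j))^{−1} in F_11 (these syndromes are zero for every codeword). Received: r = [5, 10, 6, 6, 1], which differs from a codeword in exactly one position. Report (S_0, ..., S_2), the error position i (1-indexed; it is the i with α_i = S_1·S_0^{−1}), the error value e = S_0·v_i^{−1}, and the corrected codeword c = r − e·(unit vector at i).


S = (5, 2, 3), error at position 3, error magnitude e = 4, c = [5, 10, 2, 6, 1].

Step 1: column multipliers v_i = (∏_{j≠i}(α_i − α_j))^{−1} mod 11.
  i = 1 (α = 4): (4−10)(4−7)(4−3)(4−8) = (−6)·(−3)·1·(−4) = −72 ≡ 5, so v_1 = 5^{−1} = 9 (mod 11).
  i = 2 (α = 10): (10−4)(10−7)(10−3)(10−8) = 6·3·7·2 = 252 ≡ 10, so v_2 = 10^{−1} = 10 (mod 11).
  i = 3 (α = 7): (7−4)(7−10)(7−3)(7−8) = 3·(−3)·4·(−1) = 36 ≡ 3, so v_3 = 3^{−1} = 4 (mod 11).
  i = 4 (α = 3): (3−4)(3−10)(3−7)(3−8) = (−1)·(−7)·(−4)·(−5) = 140 ≡ 8, so v_4 = 8^{−1} = 7 (mod 11).
  i = 5 (α = 8): (8−4)(8−10)(8−7)(8−3) = 4·(−2)·1·5 = −40 ≡ 4, so v_5 = 4^{−1} = 3 (mod 11).
  v = [9, 10, 4, 7, 3].
Step 2: syndromes of r = [5, 10, 6, 6, 1] (all sums mod 11).
  S_0 = Σ v_i r_i = 9·5 + 10·10 + 4·6 + 7·6 + 3·1 = 214 ≡ 5.
  S_1 = Σ v_i α_i r_i = 9·4·5 + 10·10·10 + 4·7·6 + 7·3·6 + 3·8·1 = 1498 ≡ 2.
  α_i^2 mod 11 = [5, 1, 5, 9, 9].
  S_2 = Σ v_i α_i^2 r_i = 9·5·5 + 10·1·10 + 4·5·6 + 7·9·6 + 3·9·1 = 850 ≡ 3.
  S = (5, 2, 3) ≠ 0, so r is not a codeword (an error is present).
Step 3: locate the error. For a single error e at position i, S_ℓ = v_i·e·α_i^ℓ, so α_err = S_1/S_0.
  S_0^{−1} = 5^{−1} = 9 (mod 11), so α_err = 2·9 = 18 ≡ 7 = α_3. Error position i = 3.
  Consistency check: S_2/S_1 = 3·6 = 18 ≡ 7 = α_err ✓ (single-error assumption holds).
Step 4: error magnitude e = S_0/v_3 = S_0·∏_{j≠3}(α_3 − α_j) = 5·3 = 15 ≡ 4 (mod 11).
Step 5: correct position 3: c_3 = r_3 − e = 6 − 4 ≡ 2 (mod 11). Hence c = [5, 10, 2, 6, 1].
  Check: interpolating c through the α_i gives m(x) = 9 + 10·x (degree < 2) with m(α_i) = c_i for every i, so c is indeed a codeword.


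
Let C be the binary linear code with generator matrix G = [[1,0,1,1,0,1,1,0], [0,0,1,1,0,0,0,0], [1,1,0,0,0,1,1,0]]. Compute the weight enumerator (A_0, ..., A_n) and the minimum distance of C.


Weight distribution: A_0 = 1, A_1 = 1, A_2 = 1, A_3 = 2, A_4 = 1, A_5 = 1, A_6 = 1. Minimum distance d = 1.

Enumerate all 2^3 = 8 messages m ∈ F_2^3.
For each, compute codeword c = mG in F_2^8, then tally its weight.
  m = 000 → c = 00000000, weight = 0.
  m = 100 → c = 10110110, weight = 5.
  m = 010 → c = 00110000, weight = 2.
  m = 110 → c = 10000110, weight = 3.
  m = 001 → c = 11000110, weight = 4.
  m = 101 → c = 01110000, weight = 3.
  m = 011 → c = 11110110, weight = 6.
  m = 111 → c = 01000000, weight = 1.
Tally weights:
  weight 0: 1 codewords.
  weight 1: 1 codewords.
  weight 2: 1 codewords.
  weight 3: 2 codewords.
  weight 4: 1 codewords.
  weight 5: 1 codewords.
  weight 6: 1 codewords.
Minimum distance d = smallest w > 0 with A_w > 0 = 1.
Sanity: Σ A_w = 8 = 2^3 = 8 ✓.


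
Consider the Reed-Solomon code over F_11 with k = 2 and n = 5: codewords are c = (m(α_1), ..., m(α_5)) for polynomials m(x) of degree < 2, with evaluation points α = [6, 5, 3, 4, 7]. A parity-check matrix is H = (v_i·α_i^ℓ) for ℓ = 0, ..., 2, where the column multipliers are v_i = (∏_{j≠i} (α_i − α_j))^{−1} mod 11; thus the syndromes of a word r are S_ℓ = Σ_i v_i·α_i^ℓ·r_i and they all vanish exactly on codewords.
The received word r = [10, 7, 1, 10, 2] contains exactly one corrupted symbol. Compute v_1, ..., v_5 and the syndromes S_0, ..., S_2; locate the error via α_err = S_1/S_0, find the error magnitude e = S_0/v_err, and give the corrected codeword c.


S = (10, 7, 6), error at position 4, error magnitude e = 6, c = [10, 7, 1, 4, 2].

Step 1: column multipliers v_i = (∏_{j≠i}(α_i − α_j))^{−1} mod 11.
  i = 1 (α = 6): (6−5)(6−3)(6−4)(6−7) = 1·3·2·(−1) = −6 ≡ 5, so v_1 = 5^{−1} = 9 (mod 11).
  i = 2 (α = 5): (5−6)(5−3)(5−4)(5−7) = (−1)·2·1·(−2) = 4 ≡ 4, so v_2 = 4^{−1} = 3 (mod 11).
  i = 3 (α = 3): (3−6)(3−5)(3−4)(3−7) = (−3)·(−2)·(−1)·(−4) = 24 ≡ 2, so v_3 = 2^{−1} = 6 (mod 11).
  i = 4 (α = 4): (4−6)(4−5)(4−3)(4−7) = (−2)·(−1)·1·(−3) = −6 ≡ 5, so v_4 = 5^{−1} = 9 (mod 11).
  i = 5 (α = 7): (7−6)(7−5)(7−3)(7−4) = 1·2·4·3 = 24 ≡ 2, so v_5 = 2^{−1} = 6 (mod 11).
  v = [9, 3, 6, 9, 6].
Step 2: syndromes of r = [10, 7, 1, 10, 2] (all sums mod 11).
  S_0 = Σ v_i r_i = 9·10 + 3·7 + 6·1 + 9·10 + 6·2 = 219 ≡ 10.
  S_1 = Σ v_i α_i r_i = 9·6·10 + 3·5·7 + 6·3·1 + 9·4·10 + 6·7·2 = 1107 ≡ 7.
  α_i^2 mod 11 = [3, 3, 9, 5, 5].
  S_2 = Σ v_i α_i^2 r_i = 9·3·10 + 3·3·7 + 6·9·1 + 9·5·10 + 6·5·2 = 897 ≡ 6.
  S = (10, 7, 6) ≠ 0, so r is not a codeword (an error is present).
Step 3: locate the error. For a single error e at position i, S_ℓ = v_i·e·α_i^ℓ, so α_err = S_1/S_0.
  S_0^{−1} = 10^{−1} = 10 (mod 11), so α_err = 7·10 = 70 ≡ 4 = α_4. Error position i = 4.
  Consistency check: S_2/S_1 = 6·8 = 48 ≡ 4 = α_err ✓ (single-error assumption holds).
Step 4: error magnitude e = S_0/v_4 = S_0·∏_{j≠4}(α_4 − α_j) = 10·5 = 50 ≡ 6 (mod 11).
Step 5: correct position 4: c_4 = r_4 − e = 10 − 6 ≡ 4 (mod 11). Hence c = [10, 7, 1, 4, 2].
  Check: interpolating c through the α_i gives m(x) = 3 + 3·x (degree < 2) with m(α_i) = c_i for every i, so c is indeed a codeword.
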